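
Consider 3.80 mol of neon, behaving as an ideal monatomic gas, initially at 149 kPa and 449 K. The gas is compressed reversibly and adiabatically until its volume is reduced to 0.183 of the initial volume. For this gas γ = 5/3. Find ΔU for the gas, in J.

44700 J

V₁ = nRT₁/P₁ = 3.80×8.314×449/149 = 95.2 L.
Adiabatic: TV^(γ−1) = const ⇒ T₂ = 449×(5.46)^0.667 = 1390 K; PV^γ = const ⇒ P₂ = 2530 kPa.
For an ideal gas ΔU = nCvΔT with Cv = (3/2)R = 12.5 J/(mol·K).
ΔU = 3.80×12.5×(1390−449) = 44700 J.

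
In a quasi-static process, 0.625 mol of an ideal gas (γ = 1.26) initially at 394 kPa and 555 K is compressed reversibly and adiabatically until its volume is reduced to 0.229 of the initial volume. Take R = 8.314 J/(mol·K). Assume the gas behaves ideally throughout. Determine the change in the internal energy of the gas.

V₁ = nRT₁/P₁ = 0.625×8.314×555/394 = 7.32 L.
Adiabatic: TV^(γ−1) = const ⇒ T₂ = 555×(4.37)^0.260 = 814 K; PV^γ = const ⇒ P₂ = 2520 kPa.
For an ideal gas ΔU = nCvΔT with Cv = R/(γ−1) = 32.0 J/(mol·K).
ΔU = 0.625×32.0×(814−555) = 5180 J.

5180 J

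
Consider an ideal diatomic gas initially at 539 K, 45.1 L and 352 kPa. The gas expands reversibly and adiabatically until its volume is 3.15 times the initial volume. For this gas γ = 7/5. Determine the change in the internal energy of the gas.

-14600 J

n = P₁V₁/(RT₁) = 352×45.1/(8.314×539) = 3.54 mol.
Adiabatic: TV^(γ−1) = const ⇒ T₂ = 539×(0.317)^0.400 = 341 K; PV^γ = const ⇒ P₂ = 70.6 kPa.
For an ideal gas ΔU = nCvΔT with Cv = (5/2)R = 20.8 J/(mol·K).
ΔU = 3.54×20.8×(341−539) = -14600 J.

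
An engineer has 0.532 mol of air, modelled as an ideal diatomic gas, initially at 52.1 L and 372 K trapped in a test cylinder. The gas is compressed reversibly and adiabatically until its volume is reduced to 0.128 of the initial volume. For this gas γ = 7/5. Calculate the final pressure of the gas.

561 kPa

P₁ = nRT₁/V₁ = 0.532×8.314×372/52.1 = 31.6 kPa.
Adiabatic: TV^(γ−1) = const ⇒ T₂ = 372×(7.81)^0.400 = 847 K; PV^γ = const ⇒ P₂ = 561 kPa.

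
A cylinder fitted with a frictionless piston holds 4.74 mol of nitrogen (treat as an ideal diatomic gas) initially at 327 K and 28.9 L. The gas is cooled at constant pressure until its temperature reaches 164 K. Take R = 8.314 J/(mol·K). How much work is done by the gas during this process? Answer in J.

-6420 J

P₁ = nRT₁/V₁ = 4.74×8.314×327/28.9 = 446 kPa.
Isobaric: P stays 446 kPa; V/T = const ⇒ T₂ = 164 K, V₂ = 14.5 L.
W = PΔV = 446×(14.5−28.9) kPa·L = -6420 J.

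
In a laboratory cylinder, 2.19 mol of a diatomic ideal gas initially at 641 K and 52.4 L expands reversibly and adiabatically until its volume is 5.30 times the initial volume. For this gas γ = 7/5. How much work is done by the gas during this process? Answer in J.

14200 J

P₁ = nRT₁/V₁ = 2.19×8.314×641/52.4 = 223 kPa.
Adiabatic: TV^(γ−1) = const ⇒ T₂ = 641×(0.189)^0.400 = 329 K; PV^γ = const ⇒ P₂ = 21.6 kPa.
ΔU = nCvΔT = 2.19×20.8×(329−641) = -14200 J.
Q = 0 for an adiabatic process, so W = −ΔU = 14200 J.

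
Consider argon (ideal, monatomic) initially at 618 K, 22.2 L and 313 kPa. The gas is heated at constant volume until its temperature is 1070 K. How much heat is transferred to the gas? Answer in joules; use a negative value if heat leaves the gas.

7620 J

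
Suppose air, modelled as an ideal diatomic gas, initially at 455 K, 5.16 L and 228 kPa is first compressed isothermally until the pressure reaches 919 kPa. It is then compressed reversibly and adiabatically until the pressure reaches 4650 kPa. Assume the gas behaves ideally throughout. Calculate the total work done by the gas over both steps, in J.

-3370 J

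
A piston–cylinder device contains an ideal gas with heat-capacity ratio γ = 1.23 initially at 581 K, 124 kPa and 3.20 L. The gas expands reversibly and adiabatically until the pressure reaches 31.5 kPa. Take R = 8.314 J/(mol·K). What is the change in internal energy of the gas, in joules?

n = P₁V₁/(RT₁) = 124×3.20/(8.314×581) = 0.0821 mol.
Adiabatic: T₂/T₁ = (P₂/P₁)^((γ−1)/γ) ⇒ T₂ = 581×(0.254)^0.187 = 450 K; V₂ = 9.75 L.
For an ideal gas ΔU = nCvΔT with Cv = R/(γ−1) = 36.1 J/(mol·K).
ΔU = 0.0821×36.1×(450−581) = -390 J.

-390 J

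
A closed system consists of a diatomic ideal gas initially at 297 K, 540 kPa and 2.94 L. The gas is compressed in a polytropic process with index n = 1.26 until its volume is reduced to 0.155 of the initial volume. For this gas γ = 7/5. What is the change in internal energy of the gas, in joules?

n = P₁V₁/(RT₁) = 540×2.94/(8.314×297) = 0.643 mol.
Polytropic n=1.26: T₂ = T₁(V₁/V₂)^(n−1) = 297×(6.45)^0.26 = 482 K; P₂ = P₁(V₁/V₂)^n = 5660 kPa.
For an ideal gas ΔU = nCvΔT with Cv = (5/2)R = 20.8 J/(mol·K).
ΔU = 0.643×20.8×(482−297) = 2480 J.

2480 J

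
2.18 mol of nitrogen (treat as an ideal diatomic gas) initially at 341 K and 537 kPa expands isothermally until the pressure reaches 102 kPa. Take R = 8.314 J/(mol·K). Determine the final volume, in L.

60.6 L

V₁ = nRT₁/P₁ = 2.18×8.314×341/537 = 11.5 L.
Isothermal: T stays 341 K; PV = const ⇒ V₂ = 60.6 L, P₂ = 102 kPa.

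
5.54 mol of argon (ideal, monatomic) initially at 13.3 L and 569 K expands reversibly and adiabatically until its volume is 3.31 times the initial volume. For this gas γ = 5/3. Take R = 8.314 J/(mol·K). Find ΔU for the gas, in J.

-21600 J

P₁ = nRT₁/V₁ = 5.54×8.314×569/13.3 = 1970 kPa.
Adiabatic: TV^(γ−1) = const ⇒ T₂ = 569×(0.302)^0.667 = 256 K; PV^γ = const ⇒ P₂ = 268 kPa.
For an ideal gas ΔU = nCvΔT with Cv = (3/2)R = 12.5 J/(mol·K).
ΔU = 5.54×12.5×(256−569) = -21600 J.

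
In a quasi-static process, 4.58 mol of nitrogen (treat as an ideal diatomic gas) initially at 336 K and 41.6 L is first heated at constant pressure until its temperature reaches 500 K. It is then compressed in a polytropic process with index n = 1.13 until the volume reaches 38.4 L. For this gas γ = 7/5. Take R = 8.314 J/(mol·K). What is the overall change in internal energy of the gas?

18700 J

P₁ = nRT₁/V₁ = 4.58×8.314×336/41.6 = 308 kPa.
Step 1 — Isobaric: P stays 308 kPa; V/T = const ⇒ T₂ = 500 K, V₂ = 61.9 L.
W = PΔV = 308×(61.9−41.6) kPa·L = 6240 J.
ΔU = nCvΔT = 4.58×20.8×(500−336) = 15600 J.
Q = ΔU + W = nCpΔT = 21900 J.
State after step 1: P = 308 kPa, V = 61.9 L, T = 500 K.
Step 2 — Polytropic n=1.13: T₂ = T₁(V₁/V₂)^(n−1) = 500×(1.61)^0.13 = 532 K; P₂ = P₁(V₁/V₂)^n = 528 kPa.
W = (P₁V₁−P₂V₂)/(n−1) = (308×61.9−528×38.4)/0.13 = -9380 J.
ΔU = nCvΔT = 4.58×20.8×(532−500) = 3050 J.
Q = ΔU + W = -6330 J.
Net over both steps: W = -3140 J, Q = 15500 J, ΔU = 18700 J.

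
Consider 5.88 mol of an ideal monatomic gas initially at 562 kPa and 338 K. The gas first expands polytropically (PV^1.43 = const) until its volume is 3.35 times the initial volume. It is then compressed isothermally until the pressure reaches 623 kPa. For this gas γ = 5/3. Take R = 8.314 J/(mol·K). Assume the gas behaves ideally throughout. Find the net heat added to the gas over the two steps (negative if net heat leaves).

V₁ = nRT₁/P₁ = 5.88×8.314×338/562 = 29.4 L.
Step 1 — Polytropic n=1.43: T₂ = T₁(V₁/V₂)^(n−1) = 338×(0.299)^0.43 = 201 K; P₂ = P₁(V₁/V₂)^n = 99.8 kPa.
W = (P₁V₁−P₂V₂)/(n−1) = (562×29.4−99.8×98.5)/0.43 = 15600 J.
ΔU = nCvΔT = 5.88×12.5×(201−338) = -10000 J.
Q = ΔU + W = 5530 J.
State after step 1: P = 99.8 kPa, V = 98.5 L, T = 201 K.
Step 2 — Isothermal: T stays 201 K; PV = const ⇒ V₂ = 15.8 L, P₂ = 623 kPa.
ΔU = 0 (ideal gas, T constant).
W = nRT ln(V₂/V₁) = 5.88×8.314×201×ln(0.160) = -18000 J.
Q = ΔU + W = -18000 J.
Net over both steps: W = -2420 J, Q = -12500 J, ΔU = -10000 J.

-12500 J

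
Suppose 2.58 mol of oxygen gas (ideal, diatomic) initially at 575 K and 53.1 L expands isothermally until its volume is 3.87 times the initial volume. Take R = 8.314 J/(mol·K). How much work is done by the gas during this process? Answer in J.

P₁ = nRT₁/V₁ = 2.58×8.314×575/53.1 = 232 kPa.
Isothermal: T stays 575 K; PV = const ⇒ V₂ = 205 L, P₂ = 60.0 kPa.
W = nRT ln(V₂/V₁) = 2.58×8.314×575×ln(3.87) = 16700 J.

16700 J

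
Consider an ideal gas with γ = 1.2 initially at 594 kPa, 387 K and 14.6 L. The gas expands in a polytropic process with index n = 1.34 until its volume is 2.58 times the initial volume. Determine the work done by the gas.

7030 J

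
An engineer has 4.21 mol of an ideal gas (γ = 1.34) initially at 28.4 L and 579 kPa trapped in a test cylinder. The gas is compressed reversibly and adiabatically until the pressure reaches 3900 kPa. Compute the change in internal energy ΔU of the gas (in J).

30100 J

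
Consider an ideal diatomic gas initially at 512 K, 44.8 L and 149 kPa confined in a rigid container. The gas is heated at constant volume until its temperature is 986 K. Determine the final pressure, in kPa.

Isochoric: V stays 44.8 L; P/T = const ⇒ T₂ = 986 K, P₂ = 287 kPa.

287 kPa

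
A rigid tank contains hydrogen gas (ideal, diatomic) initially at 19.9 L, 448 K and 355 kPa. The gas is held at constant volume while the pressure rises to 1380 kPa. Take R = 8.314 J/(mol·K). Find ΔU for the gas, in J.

51000 J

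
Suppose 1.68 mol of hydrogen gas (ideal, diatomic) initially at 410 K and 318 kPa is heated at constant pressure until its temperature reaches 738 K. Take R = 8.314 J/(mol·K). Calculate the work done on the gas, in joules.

V₁ = nRT₁/P₁ = 1.68×8.314×410/318 = 18.0 L.
Isobaric: P stays 318 kPa; V/T = const ⇒ T₂ = 738 K, V₂ = 32.4 L.
W = PΔV = 318×(32.4−18.0) kPa·L = 4580 J.
Work done on the gas = −W_by = -4580 J.

-4580 J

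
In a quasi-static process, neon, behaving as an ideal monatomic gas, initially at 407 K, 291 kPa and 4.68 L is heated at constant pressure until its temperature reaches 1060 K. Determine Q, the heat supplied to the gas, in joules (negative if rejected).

n = P₁V₁/(RT₁) = 291×4.68/(8.314×407) = 0.402 mol.
Isobaric: P stays 291 kPa; V/T = const ⇒ T₂ = 1060 K, V₂ = 12.2 L.
W = PΔV = 291×(12.2−4.68) kPa·L = 2190 J.
ΔU = nCvΔT = 0.402×12.5×(1060−407) = 3280 J.
Q = ΔU + W = nCpΔT = 5460 J.

5460 J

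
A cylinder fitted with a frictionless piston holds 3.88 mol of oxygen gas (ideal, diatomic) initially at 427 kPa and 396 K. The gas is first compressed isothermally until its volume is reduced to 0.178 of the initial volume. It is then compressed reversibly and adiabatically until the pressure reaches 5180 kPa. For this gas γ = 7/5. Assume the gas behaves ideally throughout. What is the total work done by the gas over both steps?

V₁ = nRT₁/P₁ = 3.88×8.314×396/427 = 29.9 L.
Step 1 — Isothermal: T stays 396 K; PV = const ⇒ V₂ = 5.33 L, P₂ = 2400 kPa.
ΔU = 0 (ideal gas, T constant).
W = nRT ln(V₂/V₁) = 3.88×8.314×396×ln(0.178) = -22000 J.
Q = ΔU + W = -22000 J.
State after step 1: P = 2400 kPa, V = 5.33 L, T = 396 K.
Step 2 — Adiabatic: T₂/T₁ = (P₂/P₁)^((γ−1)/γ) ⇒ T₂ = 396×(2.16)^0.286 = 493 K; V₂ = 3.07 L.
ΔU = nCvΔT = 3.88×20.8×(493−396) = 7860 J.
Q = 0 for an adiabatic process, so W = −ΔU = -7860 J.
Net over both steps: W = -29900 J, Q = -22000 J, ΔU = 7860 J.

-29900 J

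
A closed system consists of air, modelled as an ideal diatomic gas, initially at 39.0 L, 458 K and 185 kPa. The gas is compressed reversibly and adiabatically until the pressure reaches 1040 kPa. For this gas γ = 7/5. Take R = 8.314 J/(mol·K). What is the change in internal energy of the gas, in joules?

11500 J

n = P₁V₁/(RT₁) = 185×39.0/(8.314×458) = 1.89 mol.
Adiabatic: T₂/T₁ = (P₂/P₁)^((γ−1)/γ) ⇒ T₂ = 458×(5.62)^0.286 = 750 K; V₂ = 11.4 L.
For an ideal gas ΔU = nCvΔT with Cv = (5/2)R = 20.8 J/(mol·K).
ΔU = 1.89×20.8×(750−458) = 11500 J.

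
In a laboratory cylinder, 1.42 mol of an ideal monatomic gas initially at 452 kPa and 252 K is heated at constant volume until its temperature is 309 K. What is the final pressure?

V₁ = nRT₁/P₁ = 1.42×8.314×252/452 = 6.58 L.
Isochoric: V stays 6.58 L; P/T = const ⇒ T₂ = 309 K, P₂ = 554 kPa.

554 kPa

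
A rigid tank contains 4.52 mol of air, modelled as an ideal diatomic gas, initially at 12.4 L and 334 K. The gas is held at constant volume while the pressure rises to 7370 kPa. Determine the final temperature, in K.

P₁ = nRT₁/V₁ = 4.52×8.314×334/12.4 = 1010 kPa.
Isochoric: V stays 12.4 L; P/T = const ⇒ T₂ = 2430 K, P₂ = 7370 kPa.

2430 K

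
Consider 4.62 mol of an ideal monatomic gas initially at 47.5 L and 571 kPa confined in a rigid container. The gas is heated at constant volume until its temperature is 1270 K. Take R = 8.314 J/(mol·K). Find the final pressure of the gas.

1030 kPa

T₁ = P₁V₁/(nR) = 571×47.5/(4.62×8.314) = 706 K.
Isochoric: V stays 47.5 L; P/T = const ⇒ T₂ = 1270 K, P₂ = 1030 kPa.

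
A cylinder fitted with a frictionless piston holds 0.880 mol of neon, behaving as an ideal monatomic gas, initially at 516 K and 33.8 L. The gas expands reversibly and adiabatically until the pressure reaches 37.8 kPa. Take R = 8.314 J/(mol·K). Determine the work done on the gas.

-1990 J

P₁ = nRT₁/V₁ = 0.880×8.314×516/33.8 = 112 kPa.
Adiabatic: T₂/T₁ = (P₂/P₁)^((γ−1)/γ) ⇒ T₂ = 516×(0.338)^0.400 = 335 K; V₂ = 64.7 L.
ΔU = nCvΔT = 0.880×12.5×(335−516) = -1990 J.
Q = 0 for an adiabatic process, so W = −ΔU = 1990 J.
Work done on the gas = −W_by = -1990 J.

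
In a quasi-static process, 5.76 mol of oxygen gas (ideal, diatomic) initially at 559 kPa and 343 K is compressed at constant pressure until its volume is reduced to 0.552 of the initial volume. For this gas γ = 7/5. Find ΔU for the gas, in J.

-18400 J

V₁ = nRT₁/P₁ = 5.76×8.314×343/559 = 29.4 L.
Isobaric: P stays 559 kPa; V/T = const ⇒ T₂ = 189 K, V₂ = 16.2 L.
For an ideal gas ΔU = nCvΔT with Cv = (5/2)R = 20.8 J/(mol·K).
ΔU = 5.76×20.8×(189−343) = -18400 J.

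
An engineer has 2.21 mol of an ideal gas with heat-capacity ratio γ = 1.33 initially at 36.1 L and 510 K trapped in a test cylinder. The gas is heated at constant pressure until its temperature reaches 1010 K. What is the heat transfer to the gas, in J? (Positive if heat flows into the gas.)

37000 J

P₁ = nRT₁/V₁ = 2.21×8.314×510/36.1 = 260 kPa.
Isobaric: P stays 260 kPa; V/T = const ⇒ T₂ = 1010 K, V₂ = 71.5 L.
W = PΔV = 260×(71.5−36.1) kPa·L = 9190 J.
ΔU = nCvΔT = 2.21×25.2×(1010−510) = 27800 J.
Q = ΔU + W = nCpΔT = 37000 J.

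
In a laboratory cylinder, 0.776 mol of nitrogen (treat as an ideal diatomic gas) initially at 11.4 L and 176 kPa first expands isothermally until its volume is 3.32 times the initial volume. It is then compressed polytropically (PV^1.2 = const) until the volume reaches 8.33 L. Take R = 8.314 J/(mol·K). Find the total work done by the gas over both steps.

-1140 J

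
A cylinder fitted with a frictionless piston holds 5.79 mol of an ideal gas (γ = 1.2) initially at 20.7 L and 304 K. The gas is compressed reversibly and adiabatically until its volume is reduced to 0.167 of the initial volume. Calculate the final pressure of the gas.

P₁ = nRT₁/V₁ = 5.79×8.314×304/20.7 = 707 kPa.
Adiabatic: TV^(γ−1) = const ⇒ T₂ = 304×(5.99)^0.200 = 435 K; PV^γ = const ⇒ P₂ = 6060 kPa.

6060 kPa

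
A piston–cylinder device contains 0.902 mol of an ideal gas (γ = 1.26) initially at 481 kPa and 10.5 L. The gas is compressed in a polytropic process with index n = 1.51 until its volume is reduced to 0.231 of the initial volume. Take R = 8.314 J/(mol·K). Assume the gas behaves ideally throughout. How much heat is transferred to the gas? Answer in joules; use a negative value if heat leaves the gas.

10600 J

T₁ = P₁V₁/(nR) = 481×10.5/(0.902×8.314) = 673 K.
Polytropic n=1.51: T₂ = T₁(V₁/V₂)^(n−1) = 673×(4.33)^0.51 = 1420 K; P₂ = P₁(V₁/V₂)^n = 4400 kPa.
W = (P₁V₁−P₂V₂)/(n−1) = (481×10.5−4400×2.43)/0.51 = -11000 J.
ΔU = nCvΔT = 0.902×32.0×(1420−673) = 21600 J.
Q = ΔU + W = 10600 J.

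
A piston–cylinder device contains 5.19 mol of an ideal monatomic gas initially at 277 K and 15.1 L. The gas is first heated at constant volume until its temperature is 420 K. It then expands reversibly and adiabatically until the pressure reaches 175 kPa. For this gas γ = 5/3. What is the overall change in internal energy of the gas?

P₁ = nRT₁/V₁ = 5.19×8.314×277/15.1 = 792 kPa.
Step 1 — Isochoric: V stays 15.1 L; P/T = const ⇒ T₂ = 420 K, P₂ = 1200 kPa.
W = 0 (no volume change).
ΔU = nCvΔT = 5.19×12.5×(420−277) = 9260 J.
Q = ΔU = 9260 J.
State after step 1: P = 1200 kPa, V = 15.1 L, T = 420 K.
Step 2 — Adiabatic: T₂/T₁ = (P₂/P₁)^((γ−1)/γ) ⇒ T₂ = 420×(0.146)^0.400 = 194 K; V₂ = 47.9 L.
ΔU = nCvΔT = 5.19×12.5×(194−420) = -14600 J.
Q = 0 for an adiabatic process, so W = −ΔU = 14600 J.
Net over both steps: W = 14600 J, Q = 9260 J, ΔU = -5340 J.

-5340 J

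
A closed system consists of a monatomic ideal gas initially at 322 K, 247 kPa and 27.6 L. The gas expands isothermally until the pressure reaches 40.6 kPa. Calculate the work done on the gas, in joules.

-12300 J

n = P₁V₁/(RT₁) = 247×27.6/(8.314×322) = 2.55 mol.
Isothermal: T stays 322 K; PV = const ⇒ V₂ = 168 L, P₂ = 40.6 kPa.
W = nRT ln(V₂/V₁) = 2.55×8.314×322×ln(6.08) = 12300 J.
Work done on the gas = −W_by = -12300 J.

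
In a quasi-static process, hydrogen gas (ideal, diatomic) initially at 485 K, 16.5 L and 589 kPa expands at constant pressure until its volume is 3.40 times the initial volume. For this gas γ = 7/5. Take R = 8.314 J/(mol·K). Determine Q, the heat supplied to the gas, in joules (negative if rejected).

81600 J

n = P₁V₁/(RT₁) = 589×16.5/(8.314×485) = 2.41 mol.
Isobaric: P stays 589 kPa; V/T = const ⇒ T₂ = 1650 K, V₂ = 56.1 L.
W = PΔV = 589×(56.1−16.5) kPa·L = 23300 J.
ΔU = nCvΔT = 2.41×20.8×(1650−485) = 58300 J.
Q = ΔU + W = nCpΔT = 81600 J.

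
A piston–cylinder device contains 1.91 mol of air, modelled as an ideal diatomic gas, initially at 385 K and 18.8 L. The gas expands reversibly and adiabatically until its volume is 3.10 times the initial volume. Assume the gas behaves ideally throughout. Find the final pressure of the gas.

P₁ = nRT₁/V₁ = 1.91×8.314×385/18.8 = 325 kPa.
Adiabatic: TV^(γ−1) = const ⇒ T₂ = 385×(0.323)^0.400 = 245 K; PV^γ = const ⇒ P₂ = 66.7 kPa.

66.7 kPa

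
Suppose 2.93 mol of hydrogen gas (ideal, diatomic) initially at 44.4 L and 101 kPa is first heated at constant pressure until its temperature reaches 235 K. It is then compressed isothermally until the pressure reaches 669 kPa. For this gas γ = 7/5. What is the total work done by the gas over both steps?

-9580 J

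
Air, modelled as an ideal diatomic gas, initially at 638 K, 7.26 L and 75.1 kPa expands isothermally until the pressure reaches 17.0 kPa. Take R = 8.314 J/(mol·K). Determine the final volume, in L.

Isothermal: T stays 638 K; PV = const ⇒ V₂ = 32.1 L, P₂ = 17.0 kPa.

32.1 L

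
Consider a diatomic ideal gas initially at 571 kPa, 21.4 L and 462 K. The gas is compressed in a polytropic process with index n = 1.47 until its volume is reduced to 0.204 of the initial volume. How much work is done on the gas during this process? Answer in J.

n = P₁V₁/(RT₁) = 571×21.4/(8.314×462) = 3.18 mol.
Polytropic n=1.47: T₂ = T₁(V₁/V₂)^(n−1) = 462×(4.90)^0.47 = 975 K; P₂ = P₁(V₁/V₂)^n = 5910 kPa.
W = (P₁V₁−P₂V₂)/(n−1) = (571×21.4−5910×4.37)/0.47 = -28900 J.
Work done on the gas = −W_by = 28900 J.

28900 J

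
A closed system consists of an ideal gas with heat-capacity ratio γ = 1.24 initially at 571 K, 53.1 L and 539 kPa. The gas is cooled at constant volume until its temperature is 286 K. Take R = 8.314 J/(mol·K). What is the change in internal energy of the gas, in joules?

-59500 J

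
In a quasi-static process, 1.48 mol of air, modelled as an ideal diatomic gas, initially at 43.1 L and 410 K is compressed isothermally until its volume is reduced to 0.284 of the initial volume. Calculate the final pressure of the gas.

P₁ = nRT₁/V₁ = 1.48×8.314×410/43.1 = 117 kPa.
Isothermal: T stays 410 K; PV = const ⇒ V₂ = 12.2 L, P₂ = 412 kPa.

412 kPa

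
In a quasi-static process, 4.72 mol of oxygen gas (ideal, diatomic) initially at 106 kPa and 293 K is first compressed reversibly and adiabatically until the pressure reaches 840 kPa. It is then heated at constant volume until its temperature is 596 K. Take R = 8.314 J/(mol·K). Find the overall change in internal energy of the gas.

V₁ = nRT₁/P₁ = 4.72×8.314×293/106 = 108 L.
Step 1 — Adiabatic: T₂/T₁ = (P₂/P₁)^((γ−1)/γ) ⇒ T₂ = 293×(7.92)^0.286 = 529 K; V₂ = 24.7 L.
ΔU = nCvΔT = 4.72×20.8×(529−293) = 23200 J.
Q = 0 for an adiabatic process, so W = −ΔU = -23200 J.
State after step 1: P = 840 kPa, V = 24.7 L, T = 529 K.
Step 2 — Isochoric: V stays 24.7 L; P/T = const ⇒ T₂ = 596 K, P₂ = 946 kPa.
W = 0 (no volume change).
ΔU = nCvΔT = 4.72×20.8×(596−529) = 6540 J.
Q = ΔU = 6540 J.
Net over both steps: W = -23200 J, Q = 6540 J, ΔU = 29700 J.

29700 J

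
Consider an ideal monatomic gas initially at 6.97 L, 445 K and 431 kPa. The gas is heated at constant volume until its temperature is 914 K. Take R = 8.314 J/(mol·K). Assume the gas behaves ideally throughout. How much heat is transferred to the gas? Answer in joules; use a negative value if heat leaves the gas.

4750 J

n = P₁V₁/(RT₁) = 431×6.97/(8.314×445) = 0.812 mol.
Isochoric: V stays 6.97 L; P/T = const ⇒ T₂ = 914 K, P₂ = 885 kPa.
W = 0 (no volume change).
ΔU = nCvΔT = 0.812×12.5×(914−445) = 4750 J.
Q = ΔU = 4750 J.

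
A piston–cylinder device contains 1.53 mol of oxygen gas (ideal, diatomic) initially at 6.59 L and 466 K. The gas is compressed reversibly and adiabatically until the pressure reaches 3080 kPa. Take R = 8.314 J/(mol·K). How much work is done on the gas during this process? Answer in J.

6250 J

P₁ = nRT₁/V₁ = 1.53×8.314×466/6.59 = 900 kPa.
Adiabatic: T₂/T₁ = (P₂/P₁)^((γ−1)/γ) ⇒ T₂ = 466×(3.42)^0.286 = 662 K; V₂ = 2.74 L.
ΔU = nCvΔT = 1.53×20.8×(662−466) = 6250 J.
Q = 0 for an adiabatic process, so W = −ΔU = -6250 J.
Work done on the gas = −W_by = 6250 J.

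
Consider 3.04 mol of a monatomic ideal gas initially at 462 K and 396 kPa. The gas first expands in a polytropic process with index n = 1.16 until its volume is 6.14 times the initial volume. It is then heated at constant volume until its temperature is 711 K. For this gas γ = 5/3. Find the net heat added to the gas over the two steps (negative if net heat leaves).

27800 J

V₁ = nRT₁/P₁ = 3.04×8.314×462/396 = 29.5 L.
Step 1 — Polytropic n=1.16: T₂ = T₁(V₁/V₂)^(n−1) = 462×(0.163)^0.16 = 346 K; P₂ = P₁(V₁/V₂)^n = 48.2 kPa.
W = (P₁V₁−P₂V₂)/(n−1) = (396×29.5−48.2×181)/0.16 = 18400 J.
ΔU = nCvΔT = 3.04×12.5×(346−462) = -4410 J.
Q = ΔU + W = 14000 J.
State after step 1: P = 48.2 kPa, V = 181 L, T = 346 K.
Step 2 — Isochoric: V stays 181 L; P/T = const ⇒ T₂ = 711 K, P₂ = 99.3 kPa.
W = 0 (no volume change).
ΔU = nCvΔT = 3.04×12.5×(711−346) = 13900 J.
Q = ΔU = 13900 J.
Net over both steps: W = 18400 J, Q = 27800 J, ΔU = 9440 J.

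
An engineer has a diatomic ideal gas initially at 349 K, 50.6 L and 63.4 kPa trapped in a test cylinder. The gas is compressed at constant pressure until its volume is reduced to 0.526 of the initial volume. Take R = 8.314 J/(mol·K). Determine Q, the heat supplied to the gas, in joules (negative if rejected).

n = P₁V₁/(RT₁) = 63.4×50.6/(8.314×349) = 1.11 mol.
Isobaric: P stays 63.4 kPa; V/T = const ⇒ T₂ = 184 K, V₂ = 26.6 L.
W = PΔV = 63.4×(26.6−50.6) kPa·L = -1520 J.
ΔU = nCvΔT = 1.11×20.8×(184−349) = -3800 J.
Q = ΔU + W = nCpΔT = -5320 J.

-5320 J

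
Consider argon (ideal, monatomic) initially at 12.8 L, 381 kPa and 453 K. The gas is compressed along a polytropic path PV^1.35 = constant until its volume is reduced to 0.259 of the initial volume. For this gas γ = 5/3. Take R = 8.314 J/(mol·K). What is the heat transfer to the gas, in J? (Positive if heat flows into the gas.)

n = P₁V₁/(RT₁) = 381×12.8/(8.314×453) = 1.29 mol.
Polytropic n=1.35: T₂ = T₁(V₁/V₂)^(n−1) = 453×(3.86)^0.35 = 727 K; P₂ = P₁(V₁/V₂)^n = 2360 kPa.
W = (P₁V₁−P₂V₂)/(n−1) = (381×12.8−2360×3.32)/0.35 = -8420 J.
ΔU = nCvΔT = 1.29×12.5×(727−453) = 4420 J.
Q = ΔU + W = -4000 J.

-4000 J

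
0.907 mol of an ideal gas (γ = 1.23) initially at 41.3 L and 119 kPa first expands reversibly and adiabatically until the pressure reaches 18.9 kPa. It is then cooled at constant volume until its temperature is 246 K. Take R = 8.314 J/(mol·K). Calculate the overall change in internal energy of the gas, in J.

T₁ = P₁V₁/(nR) = 119×41.3/(0.907×8.314) = 652 K.
Step 1 — Adiabatic: T₂/T₁ = (P₂/P₁)^((γ−1)/γ) ⇒ T₂ = 652×(0.159)^0.187 = 462 K; V₂ = 184 L.
ΔU = nCvΔT = 0.907×36.1×(462−652) = -6220 J.
Q = 0 for an adiabatic process, so W = −ΔU = 6220 J.
State after step 1: P = 18.9 kPa, V = 184 L, T = 462 K.
Step 2 — Isochoric: V stays 184 L; P/T = const ⇒ T₂ = 246 K, P₂ = 10.1 kPa.
W = 0 (no volume change).
ΔU = nCvΔT = 0.907×36.1×(246−462) = -7080 J.
Q = ΔU = -7080 J.
Net over both steps: W = 6220 J, Q = -7080 J, ΔU = -13300 J.

-13300 J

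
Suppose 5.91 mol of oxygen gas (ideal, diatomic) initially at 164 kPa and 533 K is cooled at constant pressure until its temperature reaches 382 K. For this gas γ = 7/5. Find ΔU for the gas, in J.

V₁ = nRT₁/P₁ = 5.91×8.314×533/164 = 160 L.
Isobaric: P stays 164 kPa; V/T = const ⇒ T₂ = 382 K, V₂ = 114 L.
For an ideal gas ΔU = nCvΔT with Cv = (5/2)R = 20.8 J/(mol·K).
ΔU = 5.91×20.8×(382−533) = -18500 J.

-18500 J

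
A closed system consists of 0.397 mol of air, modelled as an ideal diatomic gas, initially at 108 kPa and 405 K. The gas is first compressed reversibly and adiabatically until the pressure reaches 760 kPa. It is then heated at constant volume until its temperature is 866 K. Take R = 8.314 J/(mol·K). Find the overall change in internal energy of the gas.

3800 J

V₁ = nRT₁/P₁ = 0.397×8.314×405/108 = 12.4 L.
Step 1 — Adiabatic: T₂/T₁ = (P₂/P₁)^((γ−1)/γ) ⇒ T₂ = 405×(7.04)^0.286 = 707 K; V₂ = 3.07 L.
ΔU = nCvΔT = 0.397×20.8×(707−405) = 2490 J.
Q = 0 for an adiabatic process, so W = −ΔU = -2490 J.
State after step 1: P = 760 kPa, V = 3.07 L, T = 707 K.
Step 2 — Isochoric: V stays 3.07 L; P/T = const ⇒ T₂ = 866 K, P₂ = 931 kPa.
W = 0 (no volume change).
ΔU = nCvΔT = 0.397×20.8×(866−707) = 1310 J.
Q = ΔU = 1310 J.
Net over both steps: W = -2490 J, Q = 1310 J, ΔU = 3800 J.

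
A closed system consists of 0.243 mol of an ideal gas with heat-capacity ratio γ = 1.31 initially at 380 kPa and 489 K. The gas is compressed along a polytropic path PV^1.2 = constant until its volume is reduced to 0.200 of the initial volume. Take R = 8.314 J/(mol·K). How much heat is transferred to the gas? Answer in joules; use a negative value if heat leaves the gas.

-666 J

V₁ = nRT₁/P₁ = 0.243×8.314×489/380 = 2.60 L.
Polytropic n=1.2: T₂ = T₁(V₁/V₂)^(n−1) = 489×(5.00)^0.20 = 675 K; P₂ = P₁(V₁/V₂)^n = 2620 kPa.
W = (P₁V₁−P₂V₂)/(n−1) = (380×2.60−2620×0.520)/0.20 = -1880 J.
ΔU = nCvΔT = 0.243×26.8×(675−489) = 1210 J.
Q = ΔU + W = -666 J.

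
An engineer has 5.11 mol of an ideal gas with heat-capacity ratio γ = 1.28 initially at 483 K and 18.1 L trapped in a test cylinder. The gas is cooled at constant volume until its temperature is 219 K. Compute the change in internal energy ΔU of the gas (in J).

-40100 J

P₁ = nRT₁/V₁ = 5.11×8.314×483/18.1 = 1130 kPa.
Isochoric: V stays 18.1 L; P/T = const ⇒ T₂ = 219 K, P₂ = 514 kPa.
For an ideal gas ΔU = nCvΔT with Cv = R/(γ−1) = 29.7 J/(mol·K).
ΔU = 5.11×29.7×(219−483) = -40100 J.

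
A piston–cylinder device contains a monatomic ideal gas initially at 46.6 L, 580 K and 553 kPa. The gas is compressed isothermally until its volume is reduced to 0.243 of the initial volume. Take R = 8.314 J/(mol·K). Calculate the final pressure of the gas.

Isothermal: T stays 580 K; PV = const ⇒ V₂ = 11.3 L, P₂ = 2280 kPa.

2280 kPa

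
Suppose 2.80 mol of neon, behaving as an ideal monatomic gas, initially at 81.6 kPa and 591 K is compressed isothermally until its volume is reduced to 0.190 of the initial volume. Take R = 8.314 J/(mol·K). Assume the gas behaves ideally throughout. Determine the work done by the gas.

-22800 J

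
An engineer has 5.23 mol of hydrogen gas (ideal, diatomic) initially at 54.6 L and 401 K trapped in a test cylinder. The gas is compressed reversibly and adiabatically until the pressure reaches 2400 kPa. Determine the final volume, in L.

P₁ = nRT₁/V₁ = 5.23×8.314×401/54.6 = 319 kPa.
Adiabatic: T₂/T₁ = (P₂/P₁)^((γ−1)/γ) ⇒ T₂ = 401×(7.52)^0.286 = 714 K; V₂ = 12.9 L.

12.9 L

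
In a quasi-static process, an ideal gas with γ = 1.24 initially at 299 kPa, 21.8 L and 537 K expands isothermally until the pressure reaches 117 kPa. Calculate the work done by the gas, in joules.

n = P₁V₁/(RT₁) = 299×21.8/(8.314×537) = 1.46 mol.
Isothermal: T stays 537 K; PV = const ⇒ V₂ = 55.7 L, P₂ = 117 kPa.
W = nRT ln(V₂/V₁) = 1.46×8.314×537×ln(2.56) = 6120 J.

6120 J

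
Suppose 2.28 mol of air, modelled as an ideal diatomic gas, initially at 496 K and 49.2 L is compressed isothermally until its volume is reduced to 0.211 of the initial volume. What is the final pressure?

P₁ = nRT₁/V₁ = 2.28×8.314×496/49.2 = 191 kPa.
Isothermal: T stays 496 K; PV = const ⇒ V₂ = 10.4 L, P₂ = 906 kPa.

906 kPa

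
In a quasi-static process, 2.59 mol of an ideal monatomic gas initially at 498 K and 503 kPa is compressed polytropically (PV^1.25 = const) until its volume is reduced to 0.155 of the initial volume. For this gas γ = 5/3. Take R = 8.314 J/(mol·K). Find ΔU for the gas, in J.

9550 J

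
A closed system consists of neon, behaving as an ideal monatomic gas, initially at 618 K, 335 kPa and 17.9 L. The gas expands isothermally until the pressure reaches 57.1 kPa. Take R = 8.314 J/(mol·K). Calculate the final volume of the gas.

105 L

Isothermal: T stays 618 K; PV = const ⇒ V₂ = 105 L, P₂ = 57.1 kPa.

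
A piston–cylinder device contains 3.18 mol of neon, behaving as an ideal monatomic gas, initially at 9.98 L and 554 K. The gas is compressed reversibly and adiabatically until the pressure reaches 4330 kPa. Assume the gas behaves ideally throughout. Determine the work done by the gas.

-11900 J

P₁ = nRT₁/V₁ = 3.18×8.314×554/9.98 = 1470 kPa.
Adiabatic: T₂/T₁ = (P₂/P₁)^((γ−1)/γ) ⇒ T₂ = 554×(2.95)^0.400 = 854 K; V₂ = 5.21 L.
ΔU = nCvΔT = 3.18×12.5×(854−554) = 11900 J.
Q = 0 for an adiabatic process, so W = −ΔU = -11900 J.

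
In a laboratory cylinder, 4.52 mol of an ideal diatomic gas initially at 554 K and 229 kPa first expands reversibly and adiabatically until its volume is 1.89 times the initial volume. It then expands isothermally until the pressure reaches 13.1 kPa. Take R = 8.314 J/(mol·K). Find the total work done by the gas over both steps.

V₁ = nRT₁/P₁ = 4.52×8.314×554/229 = 90.9 L.
Step 1 — Adiabatic: TV^(γ−1) = const ⇒ T₂ = 554×(0.529)^0.400 = 429 K; PV^γ = const ⇒ P₂ = 93.9 kPa.
ΔU = nCvΔT = 4.52×20.8×(429−554) = -11700 J.
Q = 0 for an adiabatic process, so W = −ΔU = 11700 J.
State after step 1: P = 93.9 kPa, V = 172 L, T = 429 K.
Step 2 — Isothermal: T stays 429 K; PV = const ⇒ V₂ = 1230 L, P₂ = 13.1 kPa.
ΔU = 0 (ideal gas, T constant).
W = nRT ln(V₂/V₁) = 4.52×8.314×429×ln(7.17) = 31800 J.
Q = ΔU + W = 31800 J.
Net over both steps: W = 43500 J, Q = 31800 J, ΔU = -11700 J.

43500 J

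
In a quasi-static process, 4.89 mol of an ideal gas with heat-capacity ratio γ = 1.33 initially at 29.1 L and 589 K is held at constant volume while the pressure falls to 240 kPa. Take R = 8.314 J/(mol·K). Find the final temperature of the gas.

P₁ = nRT₁/V₁ = 4.89×8.314×589/29.1 = 823 kPa.
Isochoric: V stays 29.1 L; P/T = const ⇒ T₂ = 172 K, P₂ = 240 kPa.

172 K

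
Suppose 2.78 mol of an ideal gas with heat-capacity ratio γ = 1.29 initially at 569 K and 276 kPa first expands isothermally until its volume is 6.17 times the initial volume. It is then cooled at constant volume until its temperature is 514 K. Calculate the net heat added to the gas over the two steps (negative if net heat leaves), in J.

19500 J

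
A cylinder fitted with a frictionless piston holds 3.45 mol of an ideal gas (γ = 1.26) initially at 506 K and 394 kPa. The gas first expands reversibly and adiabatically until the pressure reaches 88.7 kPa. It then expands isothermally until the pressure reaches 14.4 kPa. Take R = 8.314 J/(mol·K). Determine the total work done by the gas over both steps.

34200 J

V₁ = nRT₁/P₁ = 3.45×8.314×506/394 = 36.8 L.
Step 1 — Adiabatic: T₂/T₁ = (P₂/P₁)^((γ−1)/γ) ⇒ T₂ = 506×(0.225)^0.206 = 372 K; V₂ = 120 L.
ΔU = nCvΔT = 3.45×32.0×(372−506) = -14800 J.
Q = 0 for an adiabatic process, so W = −ΔU = 14800 J.
State after step 1: P = 88.7 kPa, V = 120 L, T = 372 K.
Step 2 — Isothermal: T stays 372 K; PV = const ⇒ V₂ = 741 L, P₂ = 14.4 kPa.
ΔU = 0 (ideal gas, T constant).
W = nRT ln(V₂/V₁) = 3.45×8.314×372×ln(6.16) = 19400 J.
Q = ΔU + W = 19400 J.
Net over both steps: W = 34200 J, Q = 19400 J, ΔU = -14800 J.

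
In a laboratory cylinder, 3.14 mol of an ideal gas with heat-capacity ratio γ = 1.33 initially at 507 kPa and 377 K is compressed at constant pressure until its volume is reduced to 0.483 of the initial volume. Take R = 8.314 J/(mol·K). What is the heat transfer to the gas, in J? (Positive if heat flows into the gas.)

-20500 J

V₁ = nRT₁/P₁ = 3.14×8.314×377/507 = 19.4 L.
Isobaric: P stays 507 kPa; V/T = const ⇒ T₂ = 182 K, V₂ = 9.38 L.
W = PΔV = 507×(9.38−19.4) kPa·L = -5090 J.
ΔU = nCvΔT = 3.14×25.2×(182−377) = -15400 J.
Q = ΔU + W = nCpΔT = -20500 J.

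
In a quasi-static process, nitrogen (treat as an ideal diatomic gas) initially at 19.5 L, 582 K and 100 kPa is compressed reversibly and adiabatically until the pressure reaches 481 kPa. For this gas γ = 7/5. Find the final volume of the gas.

Adiabatic: T₂/T₁ = (P₂/P₁)^((γ−1)/γ) ⇒ T₂ = 582×(4.81)^0.286 = 912 K; V₂ = 6.35 L.

6.35 L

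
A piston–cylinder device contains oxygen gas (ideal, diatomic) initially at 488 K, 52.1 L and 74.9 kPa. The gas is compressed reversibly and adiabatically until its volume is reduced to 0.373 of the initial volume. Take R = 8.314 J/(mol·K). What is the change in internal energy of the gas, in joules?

n = P₁V₁/(RT₁) = 74.9×52.1/(8.314×488) = 0.962 mol.
Adiabatic: TV^(γ−1) = const ⇒ T₂ = 488×(2.68)^0.400 = 724 K; PV^γ = const ⇒ P₂ = 298 kPa.
For an ideal gas ΔU = nCvΔT with Cv = (5/2)R = 20.8 J/(mol·K).
ΔU = 0.962×20.8×(724−488) = 4720 J.

4720 J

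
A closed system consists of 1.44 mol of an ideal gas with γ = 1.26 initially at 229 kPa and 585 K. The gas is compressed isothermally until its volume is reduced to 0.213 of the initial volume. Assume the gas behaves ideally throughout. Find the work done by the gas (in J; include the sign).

V₁ = nRT₁/P₁ = 1.44×8.314×585/229 = 30.6 L.
Isothermal: T stays 585 K; PV = const ⇒ V₂ = 6.51 L, P₂ = 1080 kPa.
W = nRT ln(V₂/V₁) = 1.44×8.314×585×ln(0.213) = -10800 J.

-10800 J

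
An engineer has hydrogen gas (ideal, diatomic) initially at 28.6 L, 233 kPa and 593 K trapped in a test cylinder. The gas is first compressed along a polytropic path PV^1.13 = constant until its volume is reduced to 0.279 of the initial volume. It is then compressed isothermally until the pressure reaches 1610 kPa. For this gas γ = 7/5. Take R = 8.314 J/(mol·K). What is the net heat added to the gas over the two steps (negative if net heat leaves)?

n = P₁V₁/(RT₁) = 233×28.6/(8.314×593) = 1.35 mol.
Step 1 — Polytropic n=1.13: T₂ = T₁(V₁/V₂)^(n−1) = 593×(3.58)^0.13 = 700 K; P₂ = P₁(V₁/V₂)^n = 986 kPa.
W = (P₁V₁−P₂V₂)/(n−1) = (233×28.6−986×7.98)/0.13 = -9250 J.
ΔU = nCvΔT = 1.35×20.8×(700−593) = 3010 J.
Q = ΔU + W = -6250 J.
State after step 1: P = 986 kPa, V = 7.98 L, T = 700 K.
Step 2 — Isothermal: T stays 700 K; PV = const ⇒ V₂ = 4.89 L, P₂ = 1610 kPa.
ΔU = 0 (ideal gas, T constant).
W = nRT ln(V₂/V₁) = 1.35×8.314×700×ln(0.612) = -3860 J.
Q = ΔU + W = -3860 J.
Net over both steps: W = -13100 J, Q = -10100 J, ΔU = 3010 J.

-10100 J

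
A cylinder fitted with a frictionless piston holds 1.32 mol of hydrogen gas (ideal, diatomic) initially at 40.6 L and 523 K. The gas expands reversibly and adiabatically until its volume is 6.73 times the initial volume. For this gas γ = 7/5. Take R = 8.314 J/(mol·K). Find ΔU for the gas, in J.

P₁ = nRT₁/V₁ = 1.32×8.314×523/40.6 = 141 kPa.
Adiabatic: TV^(γ−1) = const ⇒ T₂ = 523×(0.149)^0.400 = 244 K; PV^γ = const ⇒ P₂ = 9.80 kPa.
For an ideal gas ΔU = nCvΔT with Cv = (5/2)R = 20.8 J/(mol·K).
ΔU = 1.32×20.8×(244−523) = -7660 J.

-7660 J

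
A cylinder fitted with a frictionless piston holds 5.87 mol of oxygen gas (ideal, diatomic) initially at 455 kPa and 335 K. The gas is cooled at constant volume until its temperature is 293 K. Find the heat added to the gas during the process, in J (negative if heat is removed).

V₁ = nRT₁/P₁ = 5.87×8.314×335/455 = 35.9 L.
Isochoric: V stays 35.9 L; P/T = const ⇒ T₂ = 293 K, P₂ = 398 kPa.
W = 0 (no volume change).
ΔU = nCvΔT = 5.87×20.8×(293−335) = -5120 J.
Q = ΔU = -5120 J.

-5120 J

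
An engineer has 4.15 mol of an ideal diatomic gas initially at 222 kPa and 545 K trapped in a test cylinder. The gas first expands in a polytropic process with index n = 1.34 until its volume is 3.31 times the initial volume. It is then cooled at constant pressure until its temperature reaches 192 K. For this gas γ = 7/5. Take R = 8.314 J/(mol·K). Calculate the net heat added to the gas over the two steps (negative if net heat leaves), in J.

V₁ = nRT₁/P₁ = 4.15×8.314×545/222 = 84.7 L.
Step 1 — Polytropic n=1.34: T₂ = T₁(V₁/V₂)^(n−1) = 545×(0.302)^0.34 = 363 K; P₂ = P₁(V₁/V₂)^n = 44.6 kPa.
W = (P₁V₁−P₂V₂)/(n−1) = (222×84.7−44.6×280)/0.34 = 18500 J.
ΔU = nCvΔT = 4.15×20.8×(363−545) = -15700 J.
Q = ΔU + W = 2770 J.
State after step 1: P = 44.6 kPa, V = 280 L, T = 363 K.
Step 2 — Isobaric: P stays 44.6 kPa; V/T = const ⇒ T₂ = 192 K, V₂ = 148 L.
W = PΔV = 44.6×(148−280) kPa·L = -5890 J.
ΔU = nCvΔT = 4.15×20.8×(192−363) = -14700 J.
Q = ΔU + W = nCpΔT = -20600 J.
Net over both steps: W = 12600 J, Q = -17900 J, ΔU = -30400 J.

-17900 J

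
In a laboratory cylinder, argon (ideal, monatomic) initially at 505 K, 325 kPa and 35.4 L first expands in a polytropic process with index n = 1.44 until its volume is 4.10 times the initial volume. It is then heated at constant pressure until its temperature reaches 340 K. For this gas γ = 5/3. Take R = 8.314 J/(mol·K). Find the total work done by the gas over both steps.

13700 J

n = P₁V₁/(RT₁) = 325×35.4/(8.314×505) = 2.74 mol.
Step 1 — Polytropic n=1.44: T₂ = T₁(V₁/V₂)^(n−1) = 505×(0.244)^0.44 = 271 K; P₂ = P₁(V₁/V₂)^n = 42.6 kPa.
W = (P₁V₁−P₂V₂)/(n−1) = (325×35.4−42.6×145)/0.44 = 12100 J.
ΔU = nCvΔT = 2.74×12.5×(271−505) = -7980 J.
Q = ΔU + W = 4110 J.
State after step 1: P = 42.6 kPa, V = 145 L, T = 271 K.
Step 2 — Isobaric: P stays 42.6 kPa; V/T = const ⇒ T₂ = 340 K, V₂ = 182 L.
W = PΔV = 42.6×(182−145) kPa·L = 1560 J.
ΔU = nCvΔT = 2.74×12.5×(340−271) = 2340 J.
Q = ΔU + W = nCpΔT = 3910 J.
Net over both steps: W = 13700 J, Q = 8020 J, ΔU = -5640 J.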